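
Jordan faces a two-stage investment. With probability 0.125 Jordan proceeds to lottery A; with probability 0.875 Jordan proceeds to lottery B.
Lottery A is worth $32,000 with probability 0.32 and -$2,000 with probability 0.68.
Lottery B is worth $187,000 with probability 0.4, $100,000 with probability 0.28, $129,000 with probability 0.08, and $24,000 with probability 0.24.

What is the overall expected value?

EV(A) = 0.32 × 32000 + 0.68 × (-2000) = 10240 − 1360 = 8880
EV(B) = 0.4 × 187000 + 0.28 × 100000 + 0.08 × 129000 + 0.24 × 24000 = 74800 + 28000 + 10320 + 5760 = 118880
Overall = 0.125 × 8880 + 0.875 × 118880 = 1110 + 104020 = 105130

$105,130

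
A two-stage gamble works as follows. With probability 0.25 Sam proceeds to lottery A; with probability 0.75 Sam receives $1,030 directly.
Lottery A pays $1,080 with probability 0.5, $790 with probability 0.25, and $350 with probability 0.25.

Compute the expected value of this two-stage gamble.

$978.75

EV(A) = 0.5 × 1080 + 0.25 × 790 + 0.25 × 350 = 540 + 197.5 + 87.5 = 825
Branch B: 1030 (certain)
Overall = 0.25 × 825 + 0.75 × 1030 = 206.25 + 772.5 = 978.75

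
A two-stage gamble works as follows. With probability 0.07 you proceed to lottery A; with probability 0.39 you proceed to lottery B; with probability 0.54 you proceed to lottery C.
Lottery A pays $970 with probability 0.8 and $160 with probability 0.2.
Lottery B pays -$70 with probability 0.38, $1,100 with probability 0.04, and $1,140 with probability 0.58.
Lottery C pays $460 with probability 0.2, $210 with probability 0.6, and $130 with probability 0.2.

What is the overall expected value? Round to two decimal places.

EV(A) = 0.8 × 970 + 0.2 × 160 = 776 + 32 = 808
EV(B) = 0.38 × (-70) + 0.04 × 1100 + 0.58 × 1140 = -26.6 + 44 + 661.2 = 678.6
EV(C) = 0.2 × 460 + 0.6 × 210 + 0.2 × 130 = 92 + 126 + 26 = 244
Overall = 0.07 × 808 + 0.39 × 678.6 + 0.54 × 244 = 56.56 + 264.654 + 131.76 = 452.974

$452.97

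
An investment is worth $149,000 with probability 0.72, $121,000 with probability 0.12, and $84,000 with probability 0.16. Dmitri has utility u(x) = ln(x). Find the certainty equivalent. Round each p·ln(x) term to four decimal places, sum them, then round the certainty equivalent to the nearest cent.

E[u] = 0.72·ln(149000) + 0.12·ln(121000) + 0.16·ln(84000) = 8.5764 + 1.4044 + 1.8142 = 11.7950
CE = e^11.7950 ≈ 132587.75

$132,587.75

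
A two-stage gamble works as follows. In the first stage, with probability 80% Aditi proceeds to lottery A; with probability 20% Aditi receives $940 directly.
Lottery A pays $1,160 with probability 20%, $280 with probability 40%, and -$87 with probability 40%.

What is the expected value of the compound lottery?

EV(A) = 0.2 × 1160 + 0.4 × 280 + 0.4 × (-87) = 232 + 112 − 34.8 = 309.2
Branch B: 940 (certain)
Overall = 0.8 × 309.2 + 0.2 × 940 = 247.36 + 188 = 435.36

$435.36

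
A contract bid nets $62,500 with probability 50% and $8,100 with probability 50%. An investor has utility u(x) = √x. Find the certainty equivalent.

$28,900

E[u] = 0.5·√62500 + 0.5·√8100 = 0.5·250 + 0.5·90 = 170
CE = (170)² = 28900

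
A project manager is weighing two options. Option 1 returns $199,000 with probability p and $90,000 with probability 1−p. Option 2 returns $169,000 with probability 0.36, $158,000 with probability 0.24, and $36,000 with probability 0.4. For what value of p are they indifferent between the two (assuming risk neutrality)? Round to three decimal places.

p = 0.212

EV(Option 2) = 0.36 × 169000 + 0.24 × 158000 + 0.4 × 36000 = 60840 + 37920 + 14400 = 113160
p·199000 + (1−p)·90000 = 113160
109000p + 90000 = 113160
p = (113160 − 90000) / 109000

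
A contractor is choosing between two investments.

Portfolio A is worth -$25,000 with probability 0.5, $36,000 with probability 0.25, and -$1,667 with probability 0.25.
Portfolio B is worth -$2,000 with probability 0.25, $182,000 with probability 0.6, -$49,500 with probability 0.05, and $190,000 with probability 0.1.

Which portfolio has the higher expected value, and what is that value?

Portfolio A = 0.5 × (-25000) + 0.25 × 36000 + 0.25 × (-1667) = -12500 + 9000 − 416.75 = -3916.75
Portfolio B = 0.25 × (-2000) + 0.6 × 182000 + 0.05 × (-49500) + 0.1 × 190000 = -500 + 109200 − 2475 + 19000 = 125225

Portfolio B ($125,225)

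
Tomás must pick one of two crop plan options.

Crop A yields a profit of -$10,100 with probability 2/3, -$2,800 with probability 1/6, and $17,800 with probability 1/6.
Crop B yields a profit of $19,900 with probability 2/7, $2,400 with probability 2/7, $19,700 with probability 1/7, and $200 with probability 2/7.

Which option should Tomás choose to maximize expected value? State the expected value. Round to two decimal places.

Crop A = 2/3 × (-10100) + 1/6 × (-2800) + 1/6 × 17800 = -6733.3333 − 466.6667 + 2966.6667 = -4233.3333
Crop B = 2/7 × 19900 + 2/7 × 2400 + 1/7 × 19700 + 2/7 × 200 = 5685.7143 + 685.7143 + 2814.2857 + 57.1429 = 9242.8571

Crop B ($9,242.86)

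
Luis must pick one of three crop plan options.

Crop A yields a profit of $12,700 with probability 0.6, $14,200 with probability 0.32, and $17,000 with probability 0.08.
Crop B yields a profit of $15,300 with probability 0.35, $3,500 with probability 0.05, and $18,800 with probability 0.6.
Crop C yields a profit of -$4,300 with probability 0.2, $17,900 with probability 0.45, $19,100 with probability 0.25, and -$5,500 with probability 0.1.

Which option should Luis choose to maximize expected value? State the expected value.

Crop A = 0.6 × 12700 + 0.32 × 14200 + 0.08 × 17000 = 7620 + 4544 + 1360 = 13524
Crop B = 0.35 × 15300 + 0.05 × 3500 + 0.6 × 18800 = 5355 + 175 + 11280 = 16810
Crop C = 0.2 × (-4300) + 0.45 × 17900 + 0.25 × 19100 + 0.1 × (-5500) = -860 + 8055 + 4775 − 550 = 11420

Crop B ($16,810)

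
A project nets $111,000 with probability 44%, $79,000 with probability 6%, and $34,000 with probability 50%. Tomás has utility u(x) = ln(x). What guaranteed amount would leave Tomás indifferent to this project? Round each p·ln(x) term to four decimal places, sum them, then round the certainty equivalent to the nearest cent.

E[u] = 0.44·ln(111000) + 0.06·ln(79000) + 0.5·ln(34000) = 5.1116 + 0.6766 + 5.2171 = 11.0053
CE = e^11.0053 ≈ 60192.32

$60,192.32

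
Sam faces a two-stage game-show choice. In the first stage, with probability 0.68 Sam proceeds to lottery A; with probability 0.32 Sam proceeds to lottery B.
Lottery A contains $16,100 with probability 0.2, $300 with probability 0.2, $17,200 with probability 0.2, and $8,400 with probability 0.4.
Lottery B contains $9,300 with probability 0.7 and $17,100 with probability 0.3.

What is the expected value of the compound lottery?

EV(A) = 0.2 × 16100 + 0.2 × 300 + 0.2 × 17200 + 0.4 × 8400 = 3220 + 60 + 3440 + 3360 = 10080
EV(B) = 0.7 × 9300 + 0.3 × 17100 = 6510 + 5130 = 11640
Overall = 0.68 × 10080 + 0.32 × 11640 = 6854.4 + 3724.8 = 10579.2

$10,579.20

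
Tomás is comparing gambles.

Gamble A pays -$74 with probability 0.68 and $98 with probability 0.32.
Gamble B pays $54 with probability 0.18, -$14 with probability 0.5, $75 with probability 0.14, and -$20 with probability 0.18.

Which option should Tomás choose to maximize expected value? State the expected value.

Gamble B ($9.62)

Gamble A = 0.68 × (-74) + 0.32 × 98 = -50.32 + 31.36 = -18.96
Gamble B = 0.18 × 54 + 0.5 × (-14) + 0.14 × 75 + 0.18 × (-20) = 9.72 − 7 + 10.5 − 3.6 = 9.62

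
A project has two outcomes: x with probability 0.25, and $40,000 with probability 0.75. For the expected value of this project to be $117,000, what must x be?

0.25·x + 0.75·40000 = 117000
0.25·x = 117000 − 30000 = 87000
x = 87000 / 0.25 = 348000

x = $348,000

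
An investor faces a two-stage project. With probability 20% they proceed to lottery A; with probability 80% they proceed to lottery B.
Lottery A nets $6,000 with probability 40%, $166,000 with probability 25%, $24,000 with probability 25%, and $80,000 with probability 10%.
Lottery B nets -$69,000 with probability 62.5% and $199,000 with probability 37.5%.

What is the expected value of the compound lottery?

$36,780

EV(A) = 0.4 × 6000 + 0.25 × 166000 + 0.25 × 24000 + 0.1 × 80000 = 2400 + 41500 + 6000 + 8000 = 57900
EV(B) = 0.625 × (-69000) + 0.375 × 199000 = -43125 + 74625 = 31500
Overall = 0.2 × 57900 + 0.8 × 31500 = 11580 + 25200 = 36780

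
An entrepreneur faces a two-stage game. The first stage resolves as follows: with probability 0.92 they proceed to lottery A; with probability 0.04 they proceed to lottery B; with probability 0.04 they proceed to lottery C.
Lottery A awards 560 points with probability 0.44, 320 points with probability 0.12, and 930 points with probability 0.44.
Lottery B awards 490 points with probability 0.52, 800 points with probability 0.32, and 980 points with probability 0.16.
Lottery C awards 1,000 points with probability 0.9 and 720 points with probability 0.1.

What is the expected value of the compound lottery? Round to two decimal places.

EV(A) = 0.44 × 560 + 0.12 × 320 + 0.44 × 930 = 246.4 + 38.4 + 409.2 = 694
EV(B) = 0.52 × 490 + 0.32 × 800 + 0.16 × 980 = 254.8 + 256 + 156.8 = 667.6
EV(C) = 0.9 × 1000 + 0.1 × 720 = 900 + 72 = 972
Overall = 0.92 × 694 + 0.04 × 667.6 + 0.04 × 972 = 638.48 + 26.704 + 38.88 = 704.064

704.06 points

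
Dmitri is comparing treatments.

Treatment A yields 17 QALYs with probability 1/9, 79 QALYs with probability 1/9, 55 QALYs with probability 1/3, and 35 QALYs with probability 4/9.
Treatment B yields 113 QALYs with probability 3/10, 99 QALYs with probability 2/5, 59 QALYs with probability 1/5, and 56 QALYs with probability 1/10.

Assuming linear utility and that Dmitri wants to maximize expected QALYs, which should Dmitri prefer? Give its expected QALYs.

Treatment B (90.9 QALYs)

Treatment A = 1/9 × 17 + 1/9 × 79 + 1/3 × 55 + 4/9 × 35 = 1.8889 + 8.7778 + 18.3333 + 15.5556 = 44.5556
Treatment B = 3/10 × 113 + 2/5 × 99 + 1/5 × 59 + 1/10 × 56 = 33.9 + 39.6 + 11.8 + 5.6 = 90.9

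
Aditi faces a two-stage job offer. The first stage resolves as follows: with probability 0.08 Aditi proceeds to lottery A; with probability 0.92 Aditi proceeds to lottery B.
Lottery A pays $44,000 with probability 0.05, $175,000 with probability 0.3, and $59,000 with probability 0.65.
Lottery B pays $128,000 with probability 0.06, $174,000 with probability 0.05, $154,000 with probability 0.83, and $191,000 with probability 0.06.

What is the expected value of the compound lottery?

EV(A) = 0.05 × 44000 + 0.3 × 175000 + 0.65 × 59000 = 2200 + 52500 + 38350 = 93050
EV(B) = 0.06 × 128000 + 0.05 × 174000 + 0.83 × 154000 + 0.06 × 191000 = 7680 + 8700 + 127820 + 11460 = 155660
Overall = 0.08 × 93050 + 0.92 × 155660 = 7444 + 143207.2 = 150651.2

$150,651.20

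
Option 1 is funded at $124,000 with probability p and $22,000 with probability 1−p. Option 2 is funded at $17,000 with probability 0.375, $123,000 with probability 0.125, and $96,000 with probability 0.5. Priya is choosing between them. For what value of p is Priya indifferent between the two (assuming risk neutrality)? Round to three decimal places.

p = 0.468

EV(Option 2) = 0.375 × 17000 + 0.125 × 123000 + 0.5 × 96000 = 6375 + 15375 + 48000 = 69750
p·124000 + (1−p)·22000 = 69750
102000p + 22000 = 69750
p = (69750 − 22000) / 102000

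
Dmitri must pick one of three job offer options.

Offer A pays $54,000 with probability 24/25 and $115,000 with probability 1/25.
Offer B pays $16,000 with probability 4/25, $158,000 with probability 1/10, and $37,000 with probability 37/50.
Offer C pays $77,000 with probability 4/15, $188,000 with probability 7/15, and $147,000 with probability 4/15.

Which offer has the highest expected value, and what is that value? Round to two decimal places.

Offer A = 24/25 × 54000 + 1/25 × 115000 = 51840 + 4600 = 56440
Offer B = 4/25 × 16000 + 1/10 × 158000 + 37/50 × 37000 = 2560 + 15800 + 27380 = 45740
Offer C = 4/15 × 77000 + 7/15 × 188000 + 4/15 × 147000 = 20533.3333 + 87733.3333 + 39200 = 147466.6667

Offer C ($147,466.67)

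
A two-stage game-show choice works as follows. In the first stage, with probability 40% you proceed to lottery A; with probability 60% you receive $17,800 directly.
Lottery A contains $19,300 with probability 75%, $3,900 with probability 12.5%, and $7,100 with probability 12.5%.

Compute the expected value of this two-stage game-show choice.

$17,020

EV(A) = 0.75 × 19300 + 0.125 × 3900 + 0.125 × 7100 = 14475 + 487.5 + 887.5 = 15850
Branch B: 17800 (certain)
Overall = 0.4 × 15850 + 0.6 × 17800 = 6340 + 10680 = 17020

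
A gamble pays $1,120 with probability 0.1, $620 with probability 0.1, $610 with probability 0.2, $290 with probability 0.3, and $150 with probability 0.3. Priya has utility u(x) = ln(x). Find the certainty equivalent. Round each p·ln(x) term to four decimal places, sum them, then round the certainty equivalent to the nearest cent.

$341.04

E[u] = 0.1·ln(1120) + 0.1·ln(620) + 0.2·ln(610) + 0.3·ln(290) + 0.3·ln(150) = 0.7021 + 0.6430 + 1.2827 + 1.7010 + 1.5032 = 5.8320
CE = e^5.8320 ≈ 341.04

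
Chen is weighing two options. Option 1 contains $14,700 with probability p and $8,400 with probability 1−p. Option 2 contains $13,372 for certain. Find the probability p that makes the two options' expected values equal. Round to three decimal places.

p = 0.789

p·14700 + (1−p)·8400 = 13372
6300p + 8400 = 13372
p = (13372 − 8400) / 6300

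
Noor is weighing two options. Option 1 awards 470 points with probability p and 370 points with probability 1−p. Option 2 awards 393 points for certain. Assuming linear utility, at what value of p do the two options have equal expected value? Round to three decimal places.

p·470 + (1−p)·370 = 393
100p + 370 = 393
p = (393 − 370) / 100

p = 0.230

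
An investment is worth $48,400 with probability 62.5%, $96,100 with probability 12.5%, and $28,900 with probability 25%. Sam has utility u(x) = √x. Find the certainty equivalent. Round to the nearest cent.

$47,851.56

E[u] = 0.625·√48400 + 0.125·√96100 + 0.25·√28900 = 0.625·220 + 0.125·310 + 0.25·170 = 218.75
CE = (218.75)² = 47851.5625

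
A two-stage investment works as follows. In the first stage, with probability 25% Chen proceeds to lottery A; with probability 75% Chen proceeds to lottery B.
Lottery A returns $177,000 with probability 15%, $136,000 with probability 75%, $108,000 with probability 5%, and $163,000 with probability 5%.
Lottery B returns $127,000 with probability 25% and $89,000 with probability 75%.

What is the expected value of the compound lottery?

EV(A) = 0.15 × 177000 + 0.75 × 136000 + 0.05 × 108000 + 0.05 × 163000 = 26550 + 102000 + 5400 + 8150 = 142100
EV(B) = 0.25 × 127000 + 0.75 × 89000 = 31750 + 66750 = 98500
Overall = 0.25 × 142100 + 0.75 × 98500 = 35525 + 73875 = 109400

$109,400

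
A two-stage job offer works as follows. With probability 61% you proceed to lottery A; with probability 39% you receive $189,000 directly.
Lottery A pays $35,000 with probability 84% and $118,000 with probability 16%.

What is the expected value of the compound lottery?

$103,160.80

EV(A) = 0.84 × 35000 + 0.16 × 118000 = 29400 + 18880 = 48280
Branch B: 189000 (certain)
Overall = 0.61 × 48280 + 0.39 × 189000 = 29450.8 + 73710 = 103160.8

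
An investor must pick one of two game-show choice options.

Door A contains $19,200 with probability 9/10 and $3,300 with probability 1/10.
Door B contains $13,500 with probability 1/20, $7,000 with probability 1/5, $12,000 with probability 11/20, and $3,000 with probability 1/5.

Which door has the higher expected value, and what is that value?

Door A = 9/10 × 19200 + 1/10 × 3300 = 17280 + 330 = 17610
Door B = 1/20 × 13500 + 1/5 × 7000 + 11/20 × 12000 + 1/5 × 3000 = 675 + 1400 + 6600 + 600 = 9275

Door A ($17,610)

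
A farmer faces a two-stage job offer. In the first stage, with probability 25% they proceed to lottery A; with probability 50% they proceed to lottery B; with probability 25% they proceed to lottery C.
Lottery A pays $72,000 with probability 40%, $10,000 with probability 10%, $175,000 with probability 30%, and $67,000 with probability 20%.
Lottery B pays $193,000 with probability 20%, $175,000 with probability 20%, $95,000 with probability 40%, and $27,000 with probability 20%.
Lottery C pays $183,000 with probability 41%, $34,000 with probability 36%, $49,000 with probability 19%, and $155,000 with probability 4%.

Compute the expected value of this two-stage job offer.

EV(A) = 0.4 × 72000 + 0.1 × 10000 + 0.3 × 175000 + 0.2 × 67000 = 28800 + 1000 + 52500 + 13400 = 95700
EV(B) = 0.2 × 193000 + 0.2 × 175000 + 0.4 × 95000 + 0.2 × 27000 = 38600 + 35000 + 38000 + 5400 = 117000
EV(C) = 0.41 × 183000 + 0.36 × 34000 + 0.19 × 49000 + 0.04 × 155000 = 75030 + 12240 + 9310 + 6200 = 102780
Overall = 0.25 × 95700 + 0.5 × 117000 + 0.25 × 102780 = 23925 + 58500 + 25695 = 108120

$108,120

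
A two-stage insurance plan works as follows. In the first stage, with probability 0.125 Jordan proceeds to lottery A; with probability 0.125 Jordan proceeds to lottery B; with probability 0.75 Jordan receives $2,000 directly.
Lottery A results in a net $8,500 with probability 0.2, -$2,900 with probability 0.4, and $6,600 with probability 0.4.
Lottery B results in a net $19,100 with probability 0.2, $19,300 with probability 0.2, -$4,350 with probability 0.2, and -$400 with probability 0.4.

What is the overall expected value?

EV(A) = 0.2 × 8500 + 0.4 × (-2900) + 0.4 × 6600 = 1700 − 1160 + 2640 = 3180
EV(B) = 0.2 × 19100 + 0.2 × 19300 + 0.2 × (-4350) + 0.4 × (-400) = 3820 + 3860 − 870 − 160 = 6650
Branch C: 2000 (certain)
Overall = 0.125 × 3180 + 0.125 × 6650 + 0.75 × 2000 = 397.5 + 831.25 + 1500 = 2728.75

$2,728.75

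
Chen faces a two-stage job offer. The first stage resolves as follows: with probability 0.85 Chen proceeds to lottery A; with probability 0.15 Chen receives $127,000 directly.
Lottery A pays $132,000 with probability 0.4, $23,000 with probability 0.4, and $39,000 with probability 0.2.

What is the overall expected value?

$78,380

EV(A) = 0.4 × 132000 + 0.4 × 23000 + 0.2 × 39000 = 52800 + 9200 + 7800 = 69800
Branch B: 127000 (certain)
Overall = 0.85 × 69800 + 0.15 × 127000 = 59330 + 19050 = 78380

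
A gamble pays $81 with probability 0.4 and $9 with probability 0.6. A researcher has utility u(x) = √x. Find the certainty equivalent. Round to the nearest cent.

$29.16

E[u] = 0.4·√81 + 0.6·√9 = 0.4·9 + 0.6·3 = 5.4
CE = (5.4)² = 29.16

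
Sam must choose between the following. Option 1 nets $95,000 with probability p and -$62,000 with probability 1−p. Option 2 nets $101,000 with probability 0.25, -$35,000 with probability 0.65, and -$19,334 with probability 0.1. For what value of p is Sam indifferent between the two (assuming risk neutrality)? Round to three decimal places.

p = 0.399

EV(Option 2) = 0.25 × 101000 + 0.65 × (-35000) + 0.1 × (-19334) = 25250 − 22750 − 1933.4 = 566.6
p·95000 + (1−p)·(-62000) = 566.6
157000p − 62000 = 566.6
p = (566.6 + 62000) / 157000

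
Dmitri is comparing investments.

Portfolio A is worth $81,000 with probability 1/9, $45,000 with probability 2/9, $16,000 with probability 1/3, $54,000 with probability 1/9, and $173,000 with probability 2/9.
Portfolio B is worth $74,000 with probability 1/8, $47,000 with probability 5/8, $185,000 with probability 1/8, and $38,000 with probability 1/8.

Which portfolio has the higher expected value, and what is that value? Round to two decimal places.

Portfolio A ($68,777.78)

Portfolio A = 1/9 × 81000 + 2/9 × 45000 + 1/3 × 16000 + 1/9 × 54000 + 2/9 × 173000 = 9000 + 10000 + 5333.3333 + 6000 + 38444.4444 = 68777.7778
Portfolio B = 1/8 × 74000 + 5/8 × 47000 + 1/8 × 185000 + 1/8 × 38000 = 9250 + 29375 + 23125 + 4750 = 66500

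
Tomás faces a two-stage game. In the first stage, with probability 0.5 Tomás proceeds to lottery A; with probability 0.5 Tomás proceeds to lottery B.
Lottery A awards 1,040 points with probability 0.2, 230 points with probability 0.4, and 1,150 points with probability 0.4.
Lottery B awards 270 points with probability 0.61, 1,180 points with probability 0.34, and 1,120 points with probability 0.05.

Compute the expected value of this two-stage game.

EV(A) = 0.2 × 1040 + 0.4 × 230 + 0.4 × 1150 = 208 + 92 + 460 = 760
EV(B) = 0.61 × 270 + 0.34 × 1180 + 0.05 × 1120 = 164.7 + 401.2 + 56 = 621.9
Overall = 0.5 × 760 + 0.5 × 621.9 = 380 + 310.95 = 690.95

690.95 points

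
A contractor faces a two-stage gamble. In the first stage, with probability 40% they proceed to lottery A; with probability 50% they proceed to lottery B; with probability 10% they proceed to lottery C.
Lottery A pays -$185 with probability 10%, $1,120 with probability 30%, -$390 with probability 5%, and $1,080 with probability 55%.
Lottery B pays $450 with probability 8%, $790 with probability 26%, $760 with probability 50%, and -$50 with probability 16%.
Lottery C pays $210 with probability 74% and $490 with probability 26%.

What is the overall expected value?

EV(A) = 0.1 × (-185) + 0.3 × 1120 + 0.05 × (-390) + 0.55 × 1080 = -18.5 + 336 − 19.5 + 594 = 892
EV(B) = 0.08 × 450 + 0.26 × 790 + 0.5 × 760 + 0.16 × (-50) = 36 + 205.4 + 380 − 8 = 613.4
EV(C) = 0.74 × 210 + 0.26 × 490 = 155.4 + 127.4 = 282.8
Overall = 0.4 × 892 + 0.5 × 613.4 + 0.1 × 282.8 = 356.8 + 306.7 + 28.28 = 691.78

$691.78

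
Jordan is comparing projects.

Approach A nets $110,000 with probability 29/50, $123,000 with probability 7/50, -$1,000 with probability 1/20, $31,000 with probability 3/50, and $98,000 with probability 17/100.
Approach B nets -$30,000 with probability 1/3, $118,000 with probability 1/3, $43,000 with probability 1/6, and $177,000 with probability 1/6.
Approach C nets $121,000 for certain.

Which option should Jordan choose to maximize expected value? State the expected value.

Approach A = 29/50 × 110000 + 7/50 × 123000 + 1/20 × (-1000) + 3/50 × 31000 + 17/100 × 98000 = 63800 + 17220 − 50 + 1860 + 16660 = 99490
Approach B = 1/3 × (-30000) + 1/3 × 118000 + 1/6 × 43000 + 1/6 × 177000 = -10000 + 39333.3333 + 7166.6667 + 29500 = 66000
Approach C: 121000 (certain)

Approach C ($121,000)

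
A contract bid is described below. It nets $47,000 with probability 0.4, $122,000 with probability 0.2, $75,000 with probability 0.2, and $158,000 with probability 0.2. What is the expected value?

EV = 0.4 × 47000 + 0.2 × 122000 + 0.2 × 75000 + 0.2 × 158000 = 18800 + 24400 + 15000 + 31600 = 89800

$89,800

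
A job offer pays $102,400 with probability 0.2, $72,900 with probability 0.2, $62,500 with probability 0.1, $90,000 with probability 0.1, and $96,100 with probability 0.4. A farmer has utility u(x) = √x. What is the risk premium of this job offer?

$541

E[u] = 0.2·√102400 + 0.2·√72900 + 0.1·√62500 + 0.1·√90000 + 0.4·√96100 = 0.2·320 + 0.2·270 + 0.1·250 + 0.1·300 + 0.4·310 = 297
CE = (297)² = 88209
Risk premium = EV − CE = 88750 − 88209 = 541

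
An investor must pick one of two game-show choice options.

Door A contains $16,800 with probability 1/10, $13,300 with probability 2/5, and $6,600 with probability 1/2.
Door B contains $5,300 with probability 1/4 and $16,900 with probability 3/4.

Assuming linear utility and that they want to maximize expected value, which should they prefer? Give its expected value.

Door B ($14,000)

Door A = 1/10 × 16800 + 2/5 × 13300 + 1/2 × 6600 = 1680 + 5320 + 3300 = 10300
Door B = 1/4 × 5300 + 3/4 × 16900 = 1325 + 12675 = 14000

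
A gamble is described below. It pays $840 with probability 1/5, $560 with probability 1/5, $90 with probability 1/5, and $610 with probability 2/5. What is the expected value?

EV = 1/5 × 840 + 1/5 × 560 + 1/5 × 90 + 2/5 × 610 = 168 + 112 + 18 + 244 = 542

$542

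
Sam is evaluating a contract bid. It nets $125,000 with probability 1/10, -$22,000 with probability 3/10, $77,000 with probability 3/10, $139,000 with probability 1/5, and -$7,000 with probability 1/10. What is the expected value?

EV = 1/10 × 125000 + 3/10 × (-22000) + 3/10 × 77000 + 1/5 × 139000 + 1/10 × (-7000) = 12500 − 6600 + 23100 + 27800 − 700 = 56100

$56,100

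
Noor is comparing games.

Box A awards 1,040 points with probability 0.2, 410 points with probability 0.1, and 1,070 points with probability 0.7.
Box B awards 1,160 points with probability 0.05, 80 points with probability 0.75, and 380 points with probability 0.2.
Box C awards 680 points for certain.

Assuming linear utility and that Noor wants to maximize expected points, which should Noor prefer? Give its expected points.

Box A (998 points)

Box A = 0.2 × 1040 + 0.1 × 410 + 0.7 × 1070 = 208 + 41 + 749 = 998
Box B = 0.05 × 1160 + 0.75 × 80 + 0.2 × 380 = 58 + 60 + 76 = 194
Box C: 680 (certain)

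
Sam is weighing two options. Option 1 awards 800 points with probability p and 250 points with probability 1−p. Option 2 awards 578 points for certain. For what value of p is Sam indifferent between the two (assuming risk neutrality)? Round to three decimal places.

p = 0.596

p·800 + (1−p)·250 = 578
550p + 250 = 578
p = (578 − 250) / 550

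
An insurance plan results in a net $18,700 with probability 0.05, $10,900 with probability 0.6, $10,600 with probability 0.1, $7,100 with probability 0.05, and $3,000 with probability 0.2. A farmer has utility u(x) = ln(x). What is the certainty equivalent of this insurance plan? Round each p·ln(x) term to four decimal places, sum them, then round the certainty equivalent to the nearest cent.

$8,444.75

E[u] = 0.05·ln(18700) + 0.6·ln(10900) + 0.1·ln(10600) + 0.05·ln(7100) + 0.2·ln(3000) = 0.4918 + 5.5779 + 0.9269 + 0.4434 + 1.6013 = 9.0413
CE = e^9.0413 ≈ 8444.75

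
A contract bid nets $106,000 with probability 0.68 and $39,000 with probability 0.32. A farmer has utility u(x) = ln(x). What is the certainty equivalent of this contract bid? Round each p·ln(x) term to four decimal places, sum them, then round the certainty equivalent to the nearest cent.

$76,972.23

E[u] = 0.68·ln(106000) + 0.32·ln(39000) = 7.8684 + 3.3828 = 11.2512
CE = e^11.2512 ≈ 76972.23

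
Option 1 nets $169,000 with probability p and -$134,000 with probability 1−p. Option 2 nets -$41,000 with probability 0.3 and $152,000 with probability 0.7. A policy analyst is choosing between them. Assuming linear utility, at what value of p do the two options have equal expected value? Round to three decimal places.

p = 0.753

EV(Option 2) = 0.3 × (-41000) + 0.7 × 152000 = -12300 + 106400 = 94100
p·169000 + (1−p)·(-134000) = 94100
303000p − 134000 = 94100
p = (94100 + 134000) / 303000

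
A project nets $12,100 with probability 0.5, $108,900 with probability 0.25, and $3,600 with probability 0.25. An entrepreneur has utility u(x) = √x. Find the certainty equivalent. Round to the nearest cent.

$23,256.25

E[u] = 0.5·√12100 + 0.25·√108900 + 0.25·√3600 = 0.5·110 + 0.25·330 + 0.25·60 = 152.5
CE = (152.5)² = 23256.25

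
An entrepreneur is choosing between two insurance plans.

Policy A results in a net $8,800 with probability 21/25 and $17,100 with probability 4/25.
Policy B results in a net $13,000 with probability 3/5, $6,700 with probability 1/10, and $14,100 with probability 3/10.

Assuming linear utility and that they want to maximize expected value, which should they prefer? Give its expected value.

Policy A = 21/25 × 8800 + 4/25 × 17100 = 7392 + 2736 = 10128
Policy B = 3/5 × 13000 + 1/10 × 6700 + 3/10 × 14100 = 7800 + 670 + 4230 = 12700

Policy B ($12,700)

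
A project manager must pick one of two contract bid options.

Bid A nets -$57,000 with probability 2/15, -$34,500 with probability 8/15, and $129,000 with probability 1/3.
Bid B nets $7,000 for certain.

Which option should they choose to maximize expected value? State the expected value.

Bid A ($17,000)

Bid A = 2/15 × (-57000) + 8/15 × (-34500) + 1/3 × 129000 = -7600 − 18400 + 43000 = 17000
Bid B: 7000 (certain)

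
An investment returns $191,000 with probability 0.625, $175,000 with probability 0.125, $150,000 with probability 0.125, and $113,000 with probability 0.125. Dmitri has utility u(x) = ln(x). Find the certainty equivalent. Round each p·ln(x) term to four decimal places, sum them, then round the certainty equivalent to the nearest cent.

E[u] = 0.625·ln(191000) + 0.125·ln(175000) + 0.125·ln(150000) + 0.125·ln(113000) = 7.6000 + 1.5091 + 1.4898 + 1.4544 = 12.0533
CE = e^12.0533 ≈ 171664.97

$171,664.97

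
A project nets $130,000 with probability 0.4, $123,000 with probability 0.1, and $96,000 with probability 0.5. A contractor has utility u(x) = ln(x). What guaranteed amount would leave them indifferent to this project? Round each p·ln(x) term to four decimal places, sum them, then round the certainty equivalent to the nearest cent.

E[u] = 0.4·ln(130000) + 0.1·ln(123000) + 0.5·ln(96000) = 4.7101 + 1.1720 + 5.7361 = 11.6182
CE = e^11.6182 ≈ 111101.56

$111,101.56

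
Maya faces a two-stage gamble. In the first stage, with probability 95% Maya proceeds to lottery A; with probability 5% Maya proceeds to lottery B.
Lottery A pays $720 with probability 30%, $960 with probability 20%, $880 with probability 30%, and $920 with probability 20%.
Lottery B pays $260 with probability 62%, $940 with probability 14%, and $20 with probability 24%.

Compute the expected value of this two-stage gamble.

$828.08

EV(A) = 0.3 × 720 + 0.2 × 960 + 0.3 × 880 + 0.2 × 920 = 216 + 192 + 264 + 184 = 856
EV(B) = 0.62 × 260 + 0.14 × 940 + 0.24 × 20 = 161.2 + 131.6 + 4.8 = 297.6
Overall = 0.95 × 856 + 0.05 × 297.6 = 813.2 + 14.88 = 828.08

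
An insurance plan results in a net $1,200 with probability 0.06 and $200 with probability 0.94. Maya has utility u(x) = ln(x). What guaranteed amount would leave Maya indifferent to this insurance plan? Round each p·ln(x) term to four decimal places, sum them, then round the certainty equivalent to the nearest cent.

E[u] = 0.06·ln(1200) + 0.94·ln(200) = 0.4254 + 4.9804 = 5.4058
CE = e^5.4058 ≈ 222.69

$222.69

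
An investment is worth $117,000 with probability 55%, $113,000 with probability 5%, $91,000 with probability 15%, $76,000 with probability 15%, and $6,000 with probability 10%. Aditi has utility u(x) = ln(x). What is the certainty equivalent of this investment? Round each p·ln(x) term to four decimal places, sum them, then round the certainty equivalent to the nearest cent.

$78,346.77

E[u] = 0.55·ln(117000) + 0.05·ln(113000) + 0.15·ln(91000) + 0.15·ln(76000) + 0.1·ln(6000) = 6.4185 + 0.5818 + 1.7128 + 1.6858 + 0.8700 = 11.2689
CE = e^11.2689 ≈ 78346.77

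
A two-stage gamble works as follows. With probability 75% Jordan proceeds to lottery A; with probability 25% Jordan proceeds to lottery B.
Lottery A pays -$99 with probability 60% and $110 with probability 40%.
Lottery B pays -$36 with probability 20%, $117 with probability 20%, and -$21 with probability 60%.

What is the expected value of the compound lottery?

-$10.65

EV(A) = 0.6 × (-99) + 0.4 × 110 = -59.4 + 44 = -15.4
EV(B) = 0.2 × (-36) + 0.2 × 117 + 0.6 × (-21) = -7.2 + 23.4 − 12.6 = 3.6
Overall = 0.75 × (-15.4) + 0.25 × 3.6 = -11.55 + 0.9 = -10.65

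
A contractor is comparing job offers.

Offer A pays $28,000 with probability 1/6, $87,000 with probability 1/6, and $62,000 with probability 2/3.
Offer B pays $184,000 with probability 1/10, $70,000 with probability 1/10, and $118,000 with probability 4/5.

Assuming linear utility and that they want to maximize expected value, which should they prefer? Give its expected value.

Offer A = 1/6 × 28000 + 1/6 × 87000 + 2/3 × 62000 = 4666.6667 + 14500 + 41333.3333 = 60500
Offer B = 1/10 × 184000 + 1/10 × 70000 + 4/5 × 118000 = 18400 + 7000 + 94400 = 119800

Offer B ($119,800)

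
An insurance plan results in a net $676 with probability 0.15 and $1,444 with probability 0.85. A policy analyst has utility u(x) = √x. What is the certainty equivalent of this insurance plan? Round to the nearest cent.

$1,310.44

E[u] = 0.15·√676 + 0.85·√1444 = 0.15·26 + 0.85·38 = 36.2
CE = (36.2)² = 1310.44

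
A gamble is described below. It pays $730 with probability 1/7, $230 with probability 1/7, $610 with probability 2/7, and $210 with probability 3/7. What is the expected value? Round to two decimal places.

$401.43

EV = 1/7 × 730 + 1/7 × 230 + 2/7 × 610 + 3/7 × 210 = 104.2857 + 32.8571 + 174.2857 + 90 = 401.4286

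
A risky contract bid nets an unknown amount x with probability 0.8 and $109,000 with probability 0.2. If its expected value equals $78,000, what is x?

x = $70,250

0.8·x + 0.2·109000 = 78000
0.8·x = 78000 − 21800 = 56200
x = 56200 / 0.8 = 70250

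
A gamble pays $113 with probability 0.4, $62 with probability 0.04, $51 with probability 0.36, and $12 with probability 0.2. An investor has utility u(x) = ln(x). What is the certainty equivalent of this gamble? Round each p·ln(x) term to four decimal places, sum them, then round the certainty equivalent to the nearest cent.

E[u] = 0.4·ln(113) + 0.04·ln(62) + 0.36·ln(51) + 0.2·ln(12) = 1.8910 + 0.1651 + 1.4155 + 0.4970 = 3.9686
CE = e^3.9686 ≈ 52.91

$52.91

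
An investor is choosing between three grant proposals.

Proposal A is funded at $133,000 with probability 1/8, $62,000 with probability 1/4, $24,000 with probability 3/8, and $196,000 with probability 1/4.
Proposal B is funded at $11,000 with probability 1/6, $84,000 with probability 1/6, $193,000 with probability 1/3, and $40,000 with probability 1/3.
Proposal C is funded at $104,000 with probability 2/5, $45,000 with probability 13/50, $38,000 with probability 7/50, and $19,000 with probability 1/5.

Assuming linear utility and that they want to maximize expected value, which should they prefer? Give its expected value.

Proposal B ($93,500)

Proposal A = 1/8 × 133000 + 1/4 × 62000 + 3/8 × 24000 + 1/4 × 196000 = 16625 + 15500 + 9000 + 49000 = 90125
Proposal B = 1/6 × 11000 + 1/6 × 84000 + 1/3 × 193000 + 1/3 × 40000 = 1833.3333 + 14000 + 64333.3333 + 13333.3333 = 93500
Proposal C = 2/5 × 104000 + 13/50 × 45000 + 7/50 × 38000 + 1/5 × 19000 = 41600 + 11700 + 5320 + 3800 = 62420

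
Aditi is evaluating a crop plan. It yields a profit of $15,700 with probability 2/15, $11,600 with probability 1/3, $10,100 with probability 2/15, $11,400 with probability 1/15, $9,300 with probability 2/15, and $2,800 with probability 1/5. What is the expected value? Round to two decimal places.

EV = 2/15 × 15700 + 1/3 × 11600 + 2/15 × 10100 + 1/15 × 11400 + 2/15 × 9300 + 1/5 × 2800 = 2093.3333 + 3866.6667 + 1346.6667 + 760 + 1240 + 560 = 9866.6667

$9,866.67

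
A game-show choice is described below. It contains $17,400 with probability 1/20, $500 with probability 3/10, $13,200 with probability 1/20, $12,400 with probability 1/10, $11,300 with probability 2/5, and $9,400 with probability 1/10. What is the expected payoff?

EV = 1/20 × 17400 + 3/10 × 500 + 1/20 × 13200 + 1/10 × 12400 + 2/5 × 11300 + 1/10 × 9400 = 870 + 150 + 660 + 1240 + 4520 + 940 = 8380

$8,380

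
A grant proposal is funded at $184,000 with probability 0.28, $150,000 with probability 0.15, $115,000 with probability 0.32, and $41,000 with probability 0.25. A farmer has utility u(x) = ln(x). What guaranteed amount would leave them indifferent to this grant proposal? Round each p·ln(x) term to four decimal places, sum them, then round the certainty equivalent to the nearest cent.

$105,493.01

E[u] = 0.28·ln(184000) + 0.15·ln(150000) + 0.32·ln(115000) + 0.25·ln(41000) = 3.3944 + 1.7878 + 3.7289 + 2.6553 = 11.5664
CE = e^11.5664 ≈ 105493.01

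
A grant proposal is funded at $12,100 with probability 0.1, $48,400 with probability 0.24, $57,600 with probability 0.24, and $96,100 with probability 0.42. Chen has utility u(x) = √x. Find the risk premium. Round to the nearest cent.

$3,709.44

E[u] = 0.1·√12100 + 0.24·√48400 + 0.24·√57600 + 0.42·√96100 = 0.1·110 + 0.24·220 + 0.24·240 + 0.42·310 = 251.6
CE = (251.6)² = 63302.56
Risk premium = EV − CE = 67012 − 63302.56 = 3709.44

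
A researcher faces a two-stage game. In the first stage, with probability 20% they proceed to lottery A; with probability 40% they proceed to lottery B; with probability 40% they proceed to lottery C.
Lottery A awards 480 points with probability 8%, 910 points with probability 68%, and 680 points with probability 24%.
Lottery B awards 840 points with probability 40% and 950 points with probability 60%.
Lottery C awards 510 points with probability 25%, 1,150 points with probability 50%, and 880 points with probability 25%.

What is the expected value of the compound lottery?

EV(A) = 0.08 × 480 + 0.68 × 910 + 0.24 × 680 = 38.4 + 618.8 + 163.2 = 820.4
EV(B) = 0.4 × 840 + 0.6 × 950 = 336 + 570 = 906
EV(C) = 0.25 × 510 + 0.5 × 1150 + 0.25 × 880 = 127.5 + 575 + 220 = 922.5
Overall = 0.2 × 820.4 + 0.4 × 906 + 0.4 × 922.5 = 164.08 + 362.4 + 369 = 895.48

895.48 points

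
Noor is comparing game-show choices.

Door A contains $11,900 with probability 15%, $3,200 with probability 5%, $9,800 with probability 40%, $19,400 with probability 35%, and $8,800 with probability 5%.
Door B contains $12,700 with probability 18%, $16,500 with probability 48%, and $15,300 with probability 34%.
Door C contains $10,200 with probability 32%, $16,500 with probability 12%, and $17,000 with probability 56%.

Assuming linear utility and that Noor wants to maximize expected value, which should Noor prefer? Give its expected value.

Door B ($15,408)

Door A = 0.15 × 11900 + 0.05 × 3200 + 0.4 × 9800 + 0.35 × 19400 + 0.05 × 8800 = 1785 + 160 + 3920 + 6790 + 440 = 13095
Door B = 0.18 × 12700 + 0.48 × 16500 + 0.34 × 15300 = 2286 + 7920 + 5202 = 15408
Door C = 0.32 × 10200 + 0.12 × 16500 + 0.56 × 17000 = 3264 + 1980 + 9520 = 14764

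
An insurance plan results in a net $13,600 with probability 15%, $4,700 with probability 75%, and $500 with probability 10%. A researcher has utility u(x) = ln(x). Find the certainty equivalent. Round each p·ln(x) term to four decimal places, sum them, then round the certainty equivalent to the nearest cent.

$4,405.90

E[u] = 0.15·ln(13600) + 0.75·ln(4700) + 0.1·ln(500) = 1.4277 + 6.3415 + 0.6215 = 8.3907
CE = e^8.3907 ≈ 4405.90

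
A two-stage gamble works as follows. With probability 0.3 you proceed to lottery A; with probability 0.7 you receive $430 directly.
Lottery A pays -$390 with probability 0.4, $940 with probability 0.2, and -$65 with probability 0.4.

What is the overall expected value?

EV(A) = 0.4 × (-390) + 0.2 × 940 + 0.4 × (-65) = -156 + 188 − 26 = 6
Branch B: 430 (certain)
Overall = 0.3 × 6 + 0.7 × 430 = 1.8 + 301 = 302.8

$302.80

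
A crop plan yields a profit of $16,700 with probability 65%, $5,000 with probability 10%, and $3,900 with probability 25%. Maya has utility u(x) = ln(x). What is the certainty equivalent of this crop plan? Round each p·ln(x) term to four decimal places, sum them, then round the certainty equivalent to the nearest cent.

E[u] = 0.65·ln(16700) + 0.1·ln(5000) + 0.25·ln(3900) = 6.3201 + 0.8517 + 2.0672 = 9.2390
CE = e^9.2390 ≈ 10290.74

$10,290.74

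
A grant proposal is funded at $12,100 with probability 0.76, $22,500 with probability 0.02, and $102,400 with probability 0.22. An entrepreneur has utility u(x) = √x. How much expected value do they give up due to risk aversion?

$7,525

E[u] = 0.76·√12100 + 0.02·√22500 + 0.22·√102400 = 0.76·110 + 0.02·150 + 0.22·320 = 157
CE = (157)² = 24649
Risk premium = EV − CE = 32174 − 24649 = 7525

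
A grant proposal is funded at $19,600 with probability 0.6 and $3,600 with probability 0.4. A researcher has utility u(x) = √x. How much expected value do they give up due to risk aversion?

E[u] = 0.6·√19600 + 0.4·√3600 = 0.6·140 + 0.4·60 = 108
CE = (108)² = 11664
Risk premium = EV − CE = 13200 − 11664 = 1536

$1,536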